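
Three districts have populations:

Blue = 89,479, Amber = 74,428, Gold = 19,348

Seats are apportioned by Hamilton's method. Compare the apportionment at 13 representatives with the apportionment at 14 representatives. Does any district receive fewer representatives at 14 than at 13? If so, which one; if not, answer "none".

At 13 seats: Blue 6, Amber 5, Gold 2.
At 14 seats: Blue 7, Amber 6, Gold 1.
Gold drops from 2 to 1.

Gold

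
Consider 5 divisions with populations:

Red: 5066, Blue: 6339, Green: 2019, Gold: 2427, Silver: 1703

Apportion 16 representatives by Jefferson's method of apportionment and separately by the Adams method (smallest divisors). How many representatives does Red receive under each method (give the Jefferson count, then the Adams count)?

5 and 4

Jefferson: Red 5, Blue 6, Green 2, Gold 2, Silver 1.
Adams: Red 4, Blue 6, Green 2, Gold 2, Silver 2.
Red gets 5 under Jefferson and 4 under Adams.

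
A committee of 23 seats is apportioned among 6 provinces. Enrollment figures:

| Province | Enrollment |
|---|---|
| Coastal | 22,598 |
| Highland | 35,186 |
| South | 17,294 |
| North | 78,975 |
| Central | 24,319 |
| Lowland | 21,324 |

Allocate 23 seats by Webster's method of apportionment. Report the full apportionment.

Coastal 3; Highland 4; South 2; North 9; Central 3; Lowland 2

Standard divisor 199696/23 ≈ 8682.435; standard quotas: Coastal 2.603, Highland 4.053, South 1.992, North 9.096, Central 2.801, Lowland 2.456.
Rounding to the nearest integer gives Coastal 3, Highland 4, South 2, North 9, Central 3, Lowland 2 — total 23, matching the house size, so no adjustment is needed.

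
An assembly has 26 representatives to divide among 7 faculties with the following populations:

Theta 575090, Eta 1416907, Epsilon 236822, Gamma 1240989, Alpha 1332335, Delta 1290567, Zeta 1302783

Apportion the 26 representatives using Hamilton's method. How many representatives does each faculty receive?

Theta 2; Eta 5; Epsilon 1; Gamma 4; Alpha 5; Delta 4; Zeta 5

The standard divisor is 7395493/26 ≈ 284442.038.
Standard quotas: Theta 2.0218, Eta 4.9814, Epsilon 0.8326, Gamma 4.3629, Alpha 4.6840, Delta 4.5372, Zeta 4.5801.
Lower quotas: Theta 2, Eta 4, Epsilon 0, Gamma 4, Alpha 4, Delta 4, Zeta 4 (sum 22, leaving 4 seats).
Remainders in descending order: Eta 0.9814, Epsilon 0.8326, Alpha 0.6840, Zeta 0.5801, Delta 0.5372, Gamma 0.3629, Theta 0.0218.
The surplus seats go to Eta, Epsilon, Alpha, Zeta.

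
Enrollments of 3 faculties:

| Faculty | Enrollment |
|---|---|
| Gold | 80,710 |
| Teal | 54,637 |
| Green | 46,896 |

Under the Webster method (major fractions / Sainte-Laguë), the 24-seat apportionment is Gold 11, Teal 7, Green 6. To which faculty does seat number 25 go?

Teal

Priority for the next seat is population ÷ (current seats + 0.5).
Priorities: Gold 7018.261, Teal 7284.933, Green 7214.769.
Highest priority: Teal.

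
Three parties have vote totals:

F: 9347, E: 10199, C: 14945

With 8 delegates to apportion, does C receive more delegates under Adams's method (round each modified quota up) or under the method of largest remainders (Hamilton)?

Adams: F 2, E 3, C 3.
Hamilton: F 2, E 2, C 4.
C gets 3 under Adams and 4 under Hamilton.

Hamilton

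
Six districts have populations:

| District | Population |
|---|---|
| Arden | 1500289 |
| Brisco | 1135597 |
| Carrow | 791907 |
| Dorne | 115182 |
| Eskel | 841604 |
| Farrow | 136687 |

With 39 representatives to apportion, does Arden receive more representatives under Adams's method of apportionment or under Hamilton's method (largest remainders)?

Adams: Arden 12, Brisco 10, Carrow 7, Dorne 1, Eskel 7, Farrow 2.
Hamilton: Arden 13, Brisco 10, Carrow 7, Dorne 1, Eskel 7, Farrow 1.
Arden gets 12 under Adams and 13 under Hamilton.

Hamilton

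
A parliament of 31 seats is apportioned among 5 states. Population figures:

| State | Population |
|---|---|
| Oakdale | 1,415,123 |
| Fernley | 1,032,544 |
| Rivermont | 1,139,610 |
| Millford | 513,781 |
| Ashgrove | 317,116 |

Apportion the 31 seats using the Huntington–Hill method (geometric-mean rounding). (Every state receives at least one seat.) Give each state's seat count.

Oakdale 10, Fernley 7, Rivermont 8, Millford 4, Ashgrove 2

With divisor 143148: modified quotas Oakdale 9.886, Fernley 7.213, Rivermont 7.961, Millford 3.589, Ashgrove 2.215.
Geometric-mean thresholds: Oakdale √(9·10)=9.487, Fernley √(7·8)=7.483, Rivermont √(7·8)=7.483, Millford √(3·4)=3.464, Ashgrove √(2·3)=2.449.
Each quota rounded against its threshold gives Oakdale 10, Fernley 7, Rivermont 8, Millford 4, Ashgrove 2 (total 31).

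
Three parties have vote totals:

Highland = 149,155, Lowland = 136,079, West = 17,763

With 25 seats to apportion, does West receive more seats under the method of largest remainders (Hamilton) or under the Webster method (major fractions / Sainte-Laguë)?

Hamilton

Hamilton: Highland 12, Lowland 11, West 2.
Webster: Highland 13, Lowland 11, West 1.
West gets 2 under Hamilton and 1 under Webster.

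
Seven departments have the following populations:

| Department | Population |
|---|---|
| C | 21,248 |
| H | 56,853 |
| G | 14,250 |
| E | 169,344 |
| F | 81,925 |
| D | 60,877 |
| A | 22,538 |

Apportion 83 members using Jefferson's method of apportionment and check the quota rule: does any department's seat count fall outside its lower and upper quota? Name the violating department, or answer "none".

E

Standard quotas: C 4.130, H 11.050, G 2.770, E 32.914, F 15.923, D 11.832, A 4.381.
Jefferson allocation: C 4, H 11, G 2, E 34, F 16, D 12, A 4.
E has quota 32.914 (lower 32, upper 33) but receives 34 — outside the quota interval.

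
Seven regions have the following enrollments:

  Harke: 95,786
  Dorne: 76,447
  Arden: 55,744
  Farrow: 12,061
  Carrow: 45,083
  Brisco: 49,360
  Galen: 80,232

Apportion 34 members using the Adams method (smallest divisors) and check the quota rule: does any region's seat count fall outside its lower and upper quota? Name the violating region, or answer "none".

Standard quotas: Harke 7.853, Dorne 6.267, Arden 4.570, Farrow 0.989, Carrow 3.696, Brisco 4.047, Galen 6.578.
Adams allocation: Harke 8, Dorne 6, Arden 5, Farrow 1, Carrow 4, Brisco 4, Galen 6.
Every allocation lies between the lower and upper quota.

none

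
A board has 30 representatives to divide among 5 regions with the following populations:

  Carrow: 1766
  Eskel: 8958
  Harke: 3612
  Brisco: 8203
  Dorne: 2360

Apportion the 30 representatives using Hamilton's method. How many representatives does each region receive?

Carrow: 2, Eskel: 11, Harke: 4, Brisco: 10, Dorne: 3

Standard divisor: 24899 ÷ 30 ≈ 829.967.
Standard quotas: Carrow 2.1278, Eskel 10.7932, Harke 4.3520, Brisco 9.8835, Dorne 2.8435.
Lower quotas: Carrow 2, Eskel 10, Harke 4, Brisco 9, Dorne 2 (sum 27, leaving 3 seats).
Remainders in descending order: Brisco 0.8835, Dorne 0.8435, Eskel 0.7932, Harke 0.3520, Carrow 0.1278.
Largest remainders: Brisco, Dorne, Eskel receive the extra seats.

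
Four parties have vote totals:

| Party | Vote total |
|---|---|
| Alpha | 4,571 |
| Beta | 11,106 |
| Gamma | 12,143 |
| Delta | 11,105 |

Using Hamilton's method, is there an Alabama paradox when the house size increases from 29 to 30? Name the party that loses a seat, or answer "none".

Alpha

At 29 seats: Alpha 4, Beta 8, Gamma 9, Delta 8.
At 30 seats: Alpha 3, Beta 9, Gamma 9, Delta 9.
Alpha drops from 4 to 3.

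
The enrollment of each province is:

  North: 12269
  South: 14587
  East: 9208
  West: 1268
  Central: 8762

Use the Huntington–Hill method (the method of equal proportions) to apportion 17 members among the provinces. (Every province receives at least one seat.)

North=5, South=5, East=3, West=1, Central=3

With divisor 2703: modified quotas North 4.539, South 5.397, East 3.407, West 0.469, Central 3.242.
Geometric-mean thresholds: North √(4·5)=4.472, South √(5·6)=5.477, East √(3·4)=3.464, West (min 1), Central √(3·4)=3.464.
Each quota rounded against its threshold gives North 5, South 5, East 3, West 1, Central 3 (total 17).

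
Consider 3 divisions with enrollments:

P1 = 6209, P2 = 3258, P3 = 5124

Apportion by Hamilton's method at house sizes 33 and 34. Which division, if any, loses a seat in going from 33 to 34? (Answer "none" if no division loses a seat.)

At 33 seats: P1 14, P2 7, P3 12.
At 34 seats: P1 14, P2 8, P3 12.
No division's allocation decreased.

none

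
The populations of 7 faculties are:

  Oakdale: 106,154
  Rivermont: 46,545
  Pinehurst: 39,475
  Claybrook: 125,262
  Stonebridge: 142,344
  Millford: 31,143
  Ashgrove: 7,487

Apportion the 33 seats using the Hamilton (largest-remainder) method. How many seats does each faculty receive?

Oakdale 7, Rivermont 3, Pinehurst 3, Claybrook 8, Stonebridge 9, Millford 2, Ashgrove 1

Total 498410; standard divisor 498410/33 ≈ 15103.333.
Standard quotas: Oakdale 7.0285, Rivermont 3.0818, Pinehurst 2.6137, Claybrook 8.2937, Stonebridge 9.4247, Millford 2.0620, Ashgrove 0.4957.
Lower quotas: Oakdale 7, Rivermont 3, Pinehurst 2, Claybrook 8, Stonebridge 9, Millford 2, Ashgrove 0 (sum 31, leaving 2 seats).
Remainders in descending order: Pinehurst 0.6137, Ashgrove 0.4957, Stonebridge 0.4247, Claybrook 0.2937, Rivermont 0.0818, Millford 0.0620, Oakdale 0.0285.
Largest remainders: Pinehurst, Ashgrove receive the extra seats.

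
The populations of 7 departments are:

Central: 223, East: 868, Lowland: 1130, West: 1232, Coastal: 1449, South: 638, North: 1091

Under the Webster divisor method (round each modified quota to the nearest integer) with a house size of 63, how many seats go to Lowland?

Standard divisor 6631/63 ≈ 105.254; standard quotas: Central 2.119, East 8.247, Lowland 10.736, West 11.705, Coastal 13.767, South 6.062, North 10.365.
Rounding to the nearest integer gives Central 2, East 8, Lowland 11, West 12, Coastal 14, South 6, North 10 — total 63, matching the house size, so no adjustment is needed.
Lowland receives 11.

11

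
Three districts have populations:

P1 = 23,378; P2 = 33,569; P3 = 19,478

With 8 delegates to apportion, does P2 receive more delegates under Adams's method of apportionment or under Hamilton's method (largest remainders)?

Hamilton

Adams: P1 3, P2 3, P3 2.
Hamilton: P1 2, P2 4, P3 2.
P2 gets 3 under Adams and 4 under Hamilton.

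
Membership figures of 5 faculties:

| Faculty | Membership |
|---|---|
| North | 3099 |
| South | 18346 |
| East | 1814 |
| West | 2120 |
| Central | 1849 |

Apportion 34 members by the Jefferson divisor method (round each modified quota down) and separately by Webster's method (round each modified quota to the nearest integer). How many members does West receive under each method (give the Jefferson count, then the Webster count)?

Jefferson: North 4, South 24, East 2, West 2, Central 2.
Webster: North 4, South 23, East 2, West 3, Central 2.
West gets 2 under Jefferson and 3 under Webster.

2 and 3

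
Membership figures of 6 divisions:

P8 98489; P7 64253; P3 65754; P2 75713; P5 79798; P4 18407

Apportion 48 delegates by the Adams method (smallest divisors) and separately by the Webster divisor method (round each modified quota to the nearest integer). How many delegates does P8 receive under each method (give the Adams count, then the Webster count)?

Adams: P8 11, P7 8, P3 8, P2 9, P5 9, P4 3.
Webster: P8 12, P7 8, P3 8, P2 9, P5 9, P4 2.
P8 gets 11 under Adams and 12 under Webster.

11 and 12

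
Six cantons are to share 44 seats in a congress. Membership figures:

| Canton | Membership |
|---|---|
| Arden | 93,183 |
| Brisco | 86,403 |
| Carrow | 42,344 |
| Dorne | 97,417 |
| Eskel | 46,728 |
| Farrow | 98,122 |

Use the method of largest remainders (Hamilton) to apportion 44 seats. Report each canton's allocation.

Total 464197; standard divisor 464197/44 ≈ 10549.932.
Standard quotas: Arden 8.8326, Brisco 8.1899, Carrow 4.0137, Dorne 9.2339, Eskel 4.4292, Farrow 9.3007.
Lower quotas: Arden 8, Brisco 8, Carrow 4, Dorne 9, Eskel 4, Farrow 9 (sum 42, leaving 2 seats).
Remainders in descending order: Arden 0.8326, Eskel 0.4292, Farrow 0.3007, Dorne 0.2339, Brisco 0.1899, Carrow 0.0137.
Largest remainders: Arden, Eskel receive the extra seats.

Arden 9; Brisco 8; Carrow 4; Dorne 9; Eskel 5; Farrow 9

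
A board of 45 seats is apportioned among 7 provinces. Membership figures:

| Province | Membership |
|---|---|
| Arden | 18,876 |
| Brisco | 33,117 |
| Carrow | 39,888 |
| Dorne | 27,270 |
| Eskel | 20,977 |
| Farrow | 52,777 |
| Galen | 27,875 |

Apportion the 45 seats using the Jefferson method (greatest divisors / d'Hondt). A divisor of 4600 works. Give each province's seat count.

Arden 4; Brisco 7; Carrow 8; Dorne 5; Eskel 4; Farrow 11; Galen 6

With modified divisor 4600: modified quotas Arden 4.103, Brisco 7.199, Carrow 8.671, Dorne 5.928, Eskel 4.560, Farrow 11.473, Galen 6.060.
Rounding down: Arden 4, Brisco 7, Carrow 8, Dorne 5, Eskel 4, Farrow 11, Galen 6 (total 45).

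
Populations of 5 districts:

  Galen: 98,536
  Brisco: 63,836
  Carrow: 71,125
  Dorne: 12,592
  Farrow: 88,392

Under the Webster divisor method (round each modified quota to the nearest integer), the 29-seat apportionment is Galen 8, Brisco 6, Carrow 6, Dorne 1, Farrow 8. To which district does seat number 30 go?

Galen

Priority for the next seat is population ÷ (current seats + 0.5).
Priorities: Galen 11592.471, Brisco 9820.923, Carrow 10942.308, Dorne 8394.667, Farrow 10399.059.
Highest priority: Galen.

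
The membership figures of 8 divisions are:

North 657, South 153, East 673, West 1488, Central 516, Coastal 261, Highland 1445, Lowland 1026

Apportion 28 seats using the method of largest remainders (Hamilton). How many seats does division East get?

3

The standard divisor is 6219/28 ≈ 222.107.
Standard quotas: North 2.958, South 0.689, East 3.030, West 6.699, Central 2.323, Coastal 1.175, Highland 6.506, Lowland 4.619.
Lower quotas: North 2, South 0, East 3, West 6, Central 2, Coastal 1, Highland 6, Lowland 4 (sum 24, leaving 4 seats).
Remainders in descending order: North 0.958, West 0.699, South 0.689, Lowland 0.619, Highland 0.506, Central 0.323, Coastal 0.175, East 0.030.
The surplus seats go to North, West, South, Lowland.
East receives 3.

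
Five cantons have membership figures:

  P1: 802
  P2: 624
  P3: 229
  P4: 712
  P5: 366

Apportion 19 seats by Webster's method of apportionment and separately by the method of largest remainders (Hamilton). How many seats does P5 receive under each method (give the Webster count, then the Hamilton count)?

Webster: P1 5, P2 4, P3 2, P4 5, P5 3.
Hamilton: P1 6, P2 4, P3 2, P4 5, P5 2.
P5 gets 3 under Webster and 2 under Hamilton.

3 and 2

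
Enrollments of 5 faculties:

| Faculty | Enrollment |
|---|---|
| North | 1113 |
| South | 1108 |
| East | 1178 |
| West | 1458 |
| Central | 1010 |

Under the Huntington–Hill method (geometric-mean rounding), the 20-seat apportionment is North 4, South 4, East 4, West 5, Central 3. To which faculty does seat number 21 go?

Priority for the next seat is population ÷ (√(s·(s+1))).
Priorities: North 248.874, South 247.756, East 263.409, West 266.193, Central 291.562.
Highest priority: Central.

Central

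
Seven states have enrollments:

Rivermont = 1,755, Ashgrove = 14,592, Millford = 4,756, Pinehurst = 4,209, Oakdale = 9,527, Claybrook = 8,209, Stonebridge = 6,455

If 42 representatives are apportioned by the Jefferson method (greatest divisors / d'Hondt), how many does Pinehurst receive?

3

Standard divisor 49503/42 ≈ 1178.643; standard quotas: Rivermont 1.489, Ashgrove 12.380, Millford 4.035, Pinehurst 3.571, Oakdale 8.083, Claybrook 6.965, Stonebridge 5.477.
Rounding down gives 1, 12, 4, 3, 8, 6, 5 = 39 seats, so the divisor must be adjusted.
With modified divisor 1070: modified quotas Rivermont 1.640, Ashgrove 13.637, Millford 4.445, Pinehurst 3.934, Oakdale 8.904, Claybrook 7.672, Stonebridge 6.033.
Rounding down: Rivermont 1, Ashgrove 13, Millford 4, Pinehurst 3, Oakdale 8, Claybrook 7, Stonebridge 6 (total 42).
Pinehurst receives 3.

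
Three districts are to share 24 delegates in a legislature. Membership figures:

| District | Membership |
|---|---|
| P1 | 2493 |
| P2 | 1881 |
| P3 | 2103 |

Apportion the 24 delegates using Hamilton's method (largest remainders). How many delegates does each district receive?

Standard divisor: 6477 ÷ 24 ≈ 269.875.
Standard quotas: P1 9.238, P2 6.970, P3 7.792.
Lower quotas: P1 9, P2 6, P3 7 (sum 22, leaving 2 seats).
Remainders in descending order: P2 0.970, P3 0.792, P1 0.238.
Largest remainders: P2, P3 receive the extra seats.

P1: 9, P2: 7, P3: 8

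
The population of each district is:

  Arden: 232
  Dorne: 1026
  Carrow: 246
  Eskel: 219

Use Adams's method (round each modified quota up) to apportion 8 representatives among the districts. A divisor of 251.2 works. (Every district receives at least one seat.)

With modified divisor 251.2: modified quotas Arden 0.924, Dorne 4.084, Carrow 0.979, Eskel 0.872.
Rounding up: Arden 1, Dorne 5, Carrow 1, Eskel 1 (total 8).

Arden=1, Dorne=5, Carrow=1, Eskel=1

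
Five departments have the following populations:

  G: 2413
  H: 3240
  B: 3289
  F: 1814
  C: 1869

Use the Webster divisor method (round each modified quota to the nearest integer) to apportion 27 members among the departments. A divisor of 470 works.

G: 5, H: 7, B: 7, F: 4, C: 4

With modified divisor 470: modified quotas G 5.134, H 6.894, B 6.998, F 3.860, C 3.977.
Rounding to the nearest integer: G 5, H 7, B 7, F 4, C 4 (total 27).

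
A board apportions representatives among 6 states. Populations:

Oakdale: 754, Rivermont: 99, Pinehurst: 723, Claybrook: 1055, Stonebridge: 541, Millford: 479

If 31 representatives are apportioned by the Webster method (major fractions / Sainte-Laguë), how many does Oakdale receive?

Standard divisor 3651/31 ≈ 117.774; standard quotas: Oakdale 6.402, Rivermont 0.841, Pinehurst 6.139, Claybrook 8.958, Stonebridge 4.594, Millford 4.067.
Rounding to the nearest integer gives Oakdale 6, Rivermont 1, Pinehurst 6, Claybrook 9, Stonebridge 5, Millford 4 — total 31, matching the house size, so no adjustment is needed.
Oakdale receives 6.

6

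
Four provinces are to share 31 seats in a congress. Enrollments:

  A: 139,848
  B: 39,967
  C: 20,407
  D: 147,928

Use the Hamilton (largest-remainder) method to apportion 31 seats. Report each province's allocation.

A=12; B=4; C=2; D=13

Total 348150; standard divisor 348150/31 ≈ 11230.645.
Standard quotas: A 12.4524, B 3.5587, C 1.8171, D 13.1718.
Lower quotas: A 12, B 3, C 1, D 13 (sum 29, leaving 2 seats).
Remainders in descending order: C 0.8171, B 0.5587, A 0.4524, D 0.1718.
The surplus seats go to C, B.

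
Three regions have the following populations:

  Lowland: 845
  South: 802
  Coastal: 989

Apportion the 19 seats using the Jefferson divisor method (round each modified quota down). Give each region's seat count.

Standard divisor 2636/19 ≈ 138.737; standard quotas: Lowland 6.091, South 5.781, Coastal 7.129.
Rounding down gives 6, 5, 7 = 18 seats, so the divisor must be adjusted.
With modified divisor 130: modified quotas Lowland 6.500, South 6.169, Coastal 7.608.
Rounding down: Lowland 6, South 6, Coastal 7 (total 19).

Lowland 6, South 6, Coastal 7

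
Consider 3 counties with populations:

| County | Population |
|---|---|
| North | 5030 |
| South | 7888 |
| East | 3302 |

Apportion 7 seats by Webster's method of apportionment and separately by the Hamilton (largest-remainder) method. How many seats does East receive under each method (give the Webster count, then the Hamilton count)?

Webster: North 2, South 4, East 1.
Hamilton: North 2, South 3, East 2.
East gets 1 under Webster and 2 under Hamilton.

1 and 2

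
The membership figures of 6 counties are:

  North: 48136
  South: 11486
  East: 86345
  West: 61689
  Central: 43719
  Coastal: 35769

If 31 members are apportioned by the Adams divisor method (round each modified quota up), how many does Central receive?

Standard divisor 287144/31 ≈ 9262.71; standard quotas: North 5.197, South 1.240, East 9.322, West 6.660, Central 4.720, Coastal 3.862.
Rounding up gives 6, 2, 10, 7, 5, 4 = 34 seats, so the divisor must be adjusted.
With modified divisor 10500: modified quotas North 4.584, South 1.094, East 8.223, West 5.875, Central 4.164, Coastal 3.407.
Rounding up: North 5, South 2, East 9, West 6, Central 5, Coastal 4 (total 31).
Central receives 5.

5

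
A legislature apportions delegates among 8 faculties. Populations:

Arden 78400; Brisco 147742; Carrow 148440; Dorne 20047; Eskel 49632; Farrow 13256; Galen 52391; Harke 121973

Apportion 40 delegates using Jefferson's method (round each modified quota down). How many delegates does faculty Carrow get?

Standard divisor 631881/40 ≈ 15797.025; standard quotas: Arden 4.963, Brisco 9.353, Carrow 9.397, Dorne 1.269, Eskel 3.142, Farrow 0.839, Galen 3.317, Harke 7.721.
Rounding down gives 4, 9, 9, 1, 3, 0, 3, 7 = 36 seats, so the divisor must be adjusted.
With modified divisor 14200: modified quotas Arden 5.521, Brisco 10.404, Carrow 10.454, Dorne 1.412, Eskel 3.495, Farrow 0.934, Galen 3.690, Harke 8.590.
Rounding down: Arden 5, Brisco 10, Carrow 10, Dorne 1, Eskel 3, Farrow 0, Galen 3, Harke 8 (total 40).
Carrow receives 10.

10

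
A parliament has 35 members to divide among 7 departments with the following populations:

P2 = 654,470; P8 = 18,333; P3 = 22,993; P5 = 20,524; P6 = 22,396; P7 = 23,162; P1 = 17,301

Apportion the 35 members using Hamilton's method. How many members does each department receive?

The standard divisor is 779179/35 ≈ 22262.257.
Standard quotas: P2 29.3982, P8 0.8235, P3 1.0328, P5 0.9219, P6 1.0060, P7 1.0404, P1 0.7771.
Lower quotas: P2 29, P8 0, P3 1, P5 0, P6 1, P7 1, P1 0 (sum 32, leaving 3 seats).
Remainders in descending order: P5 0.9219, P8 0.8235, P1 0.7771, P2 0.3982, P7 0.0404, P3 0.0328, P6 0.0060.
The surplus seats go to P5, P8, P1.

P2: 29, P8: 1, P3: 1, P5: 1, P6: 1, P7: 1, P1: 1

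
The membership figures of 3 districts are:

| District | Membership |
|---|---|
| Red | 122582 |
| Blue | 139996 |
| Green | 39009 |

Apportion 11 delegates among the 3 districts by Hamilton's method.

Total 301587; standard divisor 301587/11 = 27417.
Standard quotas: Red 4.4710, Blue 5.1062, Green 1.4228.
Lower quotas: Red 4, Blue 5, Green 1 (sum 10, leaving 1 seat).
Remainders in descending order: Red 0.4710, Green 0.4228, Blue 0.1062.
Largest remainder: Red receives the extra seat.

Red: 5, Blue: 5, Green: 1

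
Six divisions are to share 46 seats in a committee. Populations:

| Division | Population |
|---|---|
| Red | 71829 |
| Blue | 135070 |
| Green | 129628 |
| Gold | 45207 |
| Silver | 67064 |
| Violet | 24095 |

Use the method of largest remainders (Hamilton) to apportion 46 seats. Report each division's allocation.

Red 7, Blue 13, Green 13, Gold 4, Silver 7, Violet 2

Standard divisor: 472893 ÷ 46 ≈ 10280.283.
Standard quotas: Red 6.9871, Blue 13.1387, Green 12.6094, Gold 4.3974, Silver 6.5236, Violet 2.3438.
Lower quotas: Red 6, Blue 13, Green 12, Gold 4, Silver 6, Violet 2 (sum 43, leaving 3 seats).
Remainders in descending order: Red 0.9871, Green 0.6094, Silver 0.5236, Gold 0.3974, Violet 0.3438, Blue 0.1387.
The surplus seats go to Red, Green, Silver.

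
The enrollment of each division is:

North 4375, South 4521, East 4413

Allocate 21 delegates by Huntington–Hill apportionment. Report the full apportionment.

North 7, South 7, East 7

With divisor 640: modified quotas North 6.836, South 7.064, East 6.895.
Geometric-mean thresholds: North √(6·7)=6.481, South √(7·8)=7.483, East √(6·7)=6.481.
Each quota rounded against its threshold gives North 7, South 7, East 7 (total 21).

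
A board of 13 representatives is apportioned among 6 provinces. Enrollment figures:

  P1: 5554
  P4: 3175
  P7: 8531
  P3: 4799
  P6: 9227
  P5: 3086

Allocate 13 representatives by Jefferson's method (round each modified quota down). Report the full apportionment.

Standard divisor 34372/13 ≈ 2644; standard quotas: P1 2.101, P4 1.201, P7 3.227, P3 1.815, P6 3.490, P5 1.167.
Rounding down gives 2, 1, 3, 1, 3, 1 = 11 seats, so the divisor must be adjusted.
With modified divisor 2200: modified quotas P1 2.525, P4 1.443, P7 3.878, P3 2.181, P6 4.194, P5 1.403.
Rounding down: P1 2, P4 1, P7 3, P3 2, P6 4, P5 1 (total 13).

P1 2, P4 1, P7 3, P3 2, P6 4, P5 1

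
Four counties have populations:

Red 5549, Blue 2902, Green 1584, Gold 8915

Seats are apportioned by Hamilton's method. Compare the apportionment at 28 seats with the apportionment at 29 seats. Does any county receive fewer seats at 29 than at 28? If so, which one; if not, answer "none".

At 28 seats: Red 8, Blue 4, Green 3, Gold 13.
At 29 seats: Red 9, Blue 4, Green 2, Gold 14.
Green drops from 3 to 2.

Green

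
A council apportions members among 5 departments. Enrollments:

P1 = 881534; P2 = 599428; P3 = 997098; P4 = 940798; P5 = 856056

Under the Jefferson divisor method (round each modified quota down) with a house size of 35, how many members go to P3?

Standard divisor 4274914/35 ≈ 122140.4; standard quotas: P1 7.217, P2 4.908, P3 8.164, P4 7.703, P5 7.009.
Rounding down gives 7, 4, 8, 7, 7 = 33 seats, so the divisor must be adjusted.
With modified divisor 114200: modified quotas P1 7.719, P2 5.249, P3 8.731, P4 8.238, P5 7.496.
Rounding down: P1 7, P2 5, P3 8, P4 8, P5 7 (total 35).
P3 receives 8.

8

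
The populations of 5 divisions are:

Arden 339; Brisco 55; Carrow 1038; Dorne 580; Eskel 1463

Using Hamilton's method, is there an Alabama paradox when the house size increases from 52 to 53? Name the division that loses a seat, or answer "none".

none

At 52 seats: Arden 5, Brisco 1, Carrow 15, Dorne 9, Eskel 22.
At 53 seats: Arden 5, Brisco 1, Carrow 16, Dorne 9, Eskel 22.
No division's allocation decreased.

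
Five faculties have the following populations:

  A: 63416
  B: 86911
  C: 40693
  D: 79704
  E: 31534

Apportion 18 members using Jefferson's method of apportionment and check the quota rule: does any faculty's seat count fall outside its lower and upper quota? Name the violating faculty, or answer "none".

Standard quotas: A 3.777, B 5.176, C 2.423, D 4.747, E 1.878.
Jefferson allocation: A 4, B 5, C 2, D 5, E 2.
Every allocation lies between the lower and upper quota.

none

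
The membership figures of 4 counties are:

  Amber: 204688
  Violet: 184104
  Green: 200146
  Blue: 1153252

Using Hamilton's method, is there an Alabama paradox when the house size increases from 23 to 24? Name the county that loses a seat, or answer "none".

At 23 seats: Amber 3, Violet 2, Green 3, Blue 15.
At 24 seats: Amber 3, Violet 2, Green 3, Blue 16.
No county's allocation decreased.

none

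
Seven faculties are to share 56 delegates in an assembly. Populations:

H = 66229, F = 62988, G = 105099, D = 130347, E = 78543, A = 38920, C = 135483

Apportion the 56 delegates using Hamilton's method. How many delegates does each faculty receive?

H: 6, F: 6, G: 10, D: 12, E: 7, A: 3, C: 12

Standard divisor: 617609 ÷ 56 ≈ 11028.732.
Standard quotas: H 6.0051, F 5.7113, G 9.5296, D 11.8189, E 7.1217, A 3.5290, C 12.2845.
Lower quotas: H 6, F 5, G 9, D 11, E 7, A 3, C 12 (sum 53, leaving 3 seats).
Remainders in descending order: D 0.8189, F 0.7113, G 0.5296, A 0.5290, C 0.2845, E 0.1217, H 0.0051.
Largest remainders: D, F, G receive the extra seats.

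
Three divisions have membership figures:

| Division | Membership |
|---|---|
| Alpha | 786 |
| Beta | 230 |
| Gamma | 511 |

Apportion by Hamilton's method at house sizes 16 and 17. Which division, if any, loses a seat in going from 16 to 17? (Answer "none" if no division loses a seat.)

Beta

At 16 seats: Alpha 8, Beta 3, Gamma 5.
At 17 seats: Alpha 9, Beta 2, Gamma 6.
Beta drops from 3 to 2.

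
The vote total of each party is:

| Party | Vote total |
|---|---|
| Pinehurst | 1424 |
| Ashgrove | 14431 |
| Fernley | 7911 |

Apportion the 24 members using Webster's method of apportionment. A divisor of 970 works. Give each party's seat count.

With modified divisor 970: modified quotas Pinehurst 1.468, Ashgrove 14.877, Fernley 8.156.
Rounding to the nearest integer: Pinehurst 1, Ashgrove 15, Fernley 8 (total 24).

Pinehurst: 1; Ashgrove: 15; Fernley: 8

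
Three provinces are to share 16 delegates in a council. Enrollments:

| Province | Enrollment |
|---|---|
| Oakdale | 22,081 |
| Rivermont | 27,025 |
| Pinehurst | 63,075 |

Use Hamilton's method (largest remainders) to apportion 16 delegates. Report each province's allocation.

Standard divisor: 112181 ÷ 16 ≈ 7011.312.
Standard quotas: Oakdale 3.1493, Rivermont 3.8545, Pinehurst 8.9962.
Lower quotas: Oakdale 3, Rivermont 3, Pinehurst 8 (sum 14, leaving 2 seats).
Remainders in descending order: Pinehurst 0.9962, Rivermont 0.8545, Oakdale 0.1493.
Largest remainders: Pinehurst, Rivermont receive the extra seats.

Oakdale=3; Rivermont=4; Pinehurst=9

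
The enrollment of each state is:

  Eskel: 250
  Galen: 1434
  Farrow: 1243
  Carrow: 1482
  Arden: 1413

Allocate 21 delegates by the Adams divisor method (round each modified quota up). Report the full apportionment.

Eskel: 1; Galen: 5; Farrow: 5; Carrow: 5; Arden: 5

Standard divisor 5822/21 ≈ 277.238; standard quotas: Eskel 0.902, Galen 5.172, Farrow 4.484, Carrow 5.346, Arden 5.097.
Rounding up gives 1, 6, 5, 6, 6 = 24 seats, so the divisor must be adjusted.
With modified divisor 300: modified quotas Eskel 0.833, Galen 4.780, Farrow 4.143, Carrow 4.940, Arden 4.710.
Rounding up: Eskel 1, Galen 5, Farrow 5, Carrow 5, Arden 5 (total 21).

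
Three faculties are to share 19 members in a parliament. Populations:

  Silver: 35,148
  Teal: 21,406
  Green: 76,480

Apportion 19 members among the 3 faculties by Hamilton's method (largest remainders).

Total 133034; standard divisor 133034/19 ≈ 7001.789.
Standard quotas: Silver 5.0199, Teal 3.0572, Green 10.9229.
Lower quotas: Silver 5, Teal 3, Green 10 (sum 18, leaving 1 seat).
Remainders in descending order: Green 0.9229, Teal 0.0572, Silver 0.0199.
The surplus seat goes to Green.

Silver: 5, Teal: 3, Green: 11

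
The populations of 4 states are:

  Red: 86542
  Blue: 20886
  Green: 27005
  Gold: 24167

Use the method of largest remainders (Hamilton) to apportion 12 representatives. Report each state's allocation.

Red=6; Blue=2; Green=2; Gold=2

The standard divisor is 158600/12 ≈ 13216.667.
Standard quotas: Red 6.5479, Blue 1.5803, Green 2.0433, Gold 1.8285.
Lower quotas: Red 6, Blue 1, Green 2, Gold 1 (sum 10, leaving 2 seats).
Remainders in descending order: Gold 0.8285, Blue 0.5803, Red 0.5479, Green 0.0433.
The surplus seats go to Gold, Blue.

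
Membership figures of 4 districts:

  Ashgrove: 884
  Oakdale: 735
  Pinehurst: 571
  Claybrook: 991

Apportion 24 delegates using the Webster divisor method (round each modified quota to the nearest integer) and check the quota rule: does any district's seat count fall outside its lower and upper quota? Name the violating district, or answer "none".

none

Standard quotas: Ashgrove 6.670, Oakdale 5.545, Pinehurst 4.308, Claybrook 7.477.
Webster allocation: Ashgrove 7, Oakdale 6, Pinehurst 4, Claybrook 7.
Every allocation lies between the lower and upper quota.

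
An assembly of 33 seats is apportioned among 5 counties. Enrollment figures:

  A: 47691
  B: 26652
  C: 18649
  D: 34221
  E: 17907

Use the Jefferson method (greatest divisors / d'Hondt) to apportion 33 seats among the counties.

A: 11; B: 6; C: 4; D: 8; E: 4

Standard divisor 145120/33 ≈ 4397.576; standard quotas: A 10.845, B 6.061, C 4.241, D 7.782, E 4.072.
Rounding down gives 10, 6, 4, 7, 4 = 31 seats, so the divisor must be adjusted.
With modified divisor 4100: modified quotas A 11.632, B 6.500, C 4.549, D 8.347, E 4.368.
Rounding down: A 11, B 6, C 4, D 8, E 4 (total 33).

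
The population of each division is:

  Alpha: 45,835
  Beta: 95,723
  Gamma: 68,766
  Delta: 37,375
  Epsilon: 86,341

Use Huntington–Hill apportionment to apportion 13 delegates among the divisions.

With divisor 27030: modified quotas Alpha 1.696, Beta 3.541, Gamma 2.544, Delta 1.383, Epsilon 3.194.
Geometric-mean thresholds: Alpha √(1·2)=1.414, Beta √(3·4)=3.464, Gamma √(2·3)=2.449, Delta √(1·2)=1.414, Epsilon √(3·4)=3.464.
Each quota rounded against its threshold gives Alpha 2, Beta 4, Gamma 3, Delta 1, Epsilon 3 (total 13).

Alpha 2, Beta 4, Gamma 3, Delta 1, Epsilon 3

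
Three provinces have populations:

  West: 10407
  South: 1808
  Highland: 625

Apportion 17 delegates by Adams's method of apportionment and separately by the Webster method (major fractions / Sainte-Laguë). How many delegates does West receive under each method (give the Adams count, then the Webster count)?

Adams: West 13, South 3, Highland 1.
Webster: West 14, South 2, Highland 1.
West gets 13 under Adams and 14 under Webster.

13 and 14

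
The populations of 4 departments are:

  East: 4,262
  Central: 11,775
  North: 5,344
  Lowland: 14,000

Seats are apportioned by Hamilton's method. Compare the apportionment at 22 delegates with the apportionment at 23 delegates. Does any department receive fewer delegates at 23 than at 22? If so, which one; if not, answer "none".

At 22 seats: East 3, Central 7, North 3, Lowland 9.
At 23 seats: East 3, Central 8, North 3, Lowland 9.
No department's allocation decreased.

none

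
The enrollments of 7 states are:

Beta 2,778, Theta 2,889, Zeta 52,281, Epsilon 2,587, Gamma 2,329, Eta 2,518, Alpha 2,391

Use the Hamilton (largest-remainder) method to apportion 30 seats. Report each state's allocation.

Standard divisor: 67773 ÷ 30 ≈ 2259.1.
Standard quotas: Beta 1.2297, Theta 1.2788, Zeta 23.1424, Epsilon 1.1451, Gamma 1.0309, Eta 1.1146, Alpha 1.0584.
Lower quotas: Beta 1, Theta 1, Zeta 23, Epsilon 1, Gamma 1, Eta 1, Alpha 1 (sum 29, leaving 1 seat).
Remainders in descending order: Theta 0.2788, Beta 0.2297, Epsilon 0.1451, Zeta 0.1424, Eta 0.1146, Alpha 0.0584, Gamma 0.0309.
Largest remainder: Theta receives the extra seat.

Beta: 1, Theta: 2, Zeta: 23, Epsilon: 1, Gamma: 1, Eta: 1, Alpha: 1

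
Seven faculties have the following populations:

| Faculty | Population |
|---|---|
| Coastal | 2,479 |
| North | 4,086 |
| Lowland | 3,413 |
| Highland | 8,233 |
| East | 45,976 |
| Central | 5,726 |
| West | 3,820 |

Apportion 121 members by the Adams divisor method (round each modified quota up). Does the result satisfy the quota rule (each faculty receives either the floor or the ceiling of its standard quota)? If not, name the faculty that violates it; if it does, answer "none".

East

Standard quotas: Coastal 4.068, North 6.705, Lowland 5.601, Highland 13.511, East 75.449, Central 9.397, West 6.269.
Adams allocation: Coastal 4, North 7, Lowland 6, Highland 14, East 73, Central 10, West 7.
East has quota 75.449 (lower 75, upper 76) but receives 73 — outside the quota interval.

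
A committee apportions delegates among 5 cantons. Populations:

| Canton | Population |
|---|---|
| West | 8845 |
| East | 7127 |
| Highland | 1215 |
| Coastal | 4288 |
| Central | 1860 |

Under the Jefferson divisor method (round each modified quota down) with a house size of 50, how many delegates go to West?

19

Standard divisor 23335/50 ≈ 466.7; standard quotas: West 18.952, East 15.271, Highland 2.603, Coastal 9.188, Central 3.985.
Rounding down gives 18, 15, 2, 9, 3 = 47 seats, so the divisor must be adjusted.
With modified divisor 444: modified quotas West 19.921, East 16.052, Highland 2.736, Coastal 9.658, Central 4.189.
Rounding down: West 19, East 16, Highland 2, Coastal 9, Central 4 (total 50).
West receives 19.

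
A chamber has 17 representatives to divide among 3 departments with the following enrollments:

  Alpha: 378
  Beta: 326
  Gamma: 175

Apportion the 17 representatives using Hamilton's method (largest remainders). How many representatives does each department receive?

Alpha: 7; Beta: 6; Gamma: 4

Total 879; standard divisor 879/17 ≈ 51.706.
Standard quotas: Alpha 7.311, Beta 6.305, Gamma 3.385.
Lower quotas: Alpha 7, Beta 6, Gamma 3 (sum 16, leaving 1 seat).
Remainders in descending order: Gamma 0.385, Alpha 0.311, Beta 0.305.
The surplus seat goes to Gamma.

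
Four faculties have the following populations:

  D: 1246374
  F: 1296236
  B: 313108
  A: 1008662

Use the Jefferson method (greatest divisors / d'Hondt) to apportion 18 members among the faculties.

D 6, F 6, B 1, A 5

Standard divisor 3864380/18 ≈ 214687.778; standard quotas: D 5.806, F 6.038, B 1.458, A 4.698.
Rounding down gives 5, 6, 1, 4 = 16 seats, so the divisor must be adjusted.
With modified divisor 193500: modified quotas D 6.441, F 6.699, B 1.618, A 5.213.
Rounding down: D 6, F 6, B 1, A 5 (total 18).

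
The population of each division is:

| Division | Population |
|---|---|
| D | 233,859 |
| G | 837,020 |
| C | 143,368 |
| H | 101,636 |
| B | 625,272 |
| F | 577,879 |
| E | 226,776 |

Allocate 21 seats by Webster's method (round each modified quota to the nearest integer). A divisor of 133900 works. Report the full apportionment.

D 2; G 6; C 1; H 1; B 5; F 4; E 2

With modified divisor 133900: modified quotas D 1.747, G 6.251, C 1.071, H 0.759, B 4.670, F 4.316, E 1.694.
Rounding to the nearest integer: D 2, G 6, C 1, H 1, B 5, F 4, E 2 (total 21).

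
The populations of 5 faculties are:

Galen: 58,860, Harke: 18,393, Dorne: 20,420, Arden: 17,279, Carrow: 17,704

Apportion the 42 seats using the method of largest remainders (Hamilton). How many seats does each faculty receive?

Galen 19; Harke 6; Dorne 6; Arden 5; Carrow 6

Total 132656; standard divisor 132656/42 ≈ 3158.476.
Standard quotas: Galen 18.6356, Harke 5.8234, Dorne 6.4651, Arden 5.4707, Carrow 5.6052.
Lower quotas: Galen 18, Harke 5, Dorne 6, Arden 5, Carrow 5 (sum 39, leaving 3 seats).
Remainders in descending order: Harke 0.8234, Galen 0.6356, Carrow 0.6052, Arden 0.4707, Dorne 0.4651.
The surplus seats go to Harke, Galen, Carrow.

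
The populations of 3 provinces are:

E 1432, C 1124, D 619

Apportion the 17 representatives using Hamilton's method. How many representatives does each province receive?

E 8, C 6, D 3

Total 3175; standard divisor 3175/17 ≈ 186.765.
Standard quotas: E 7.667, C 6.018, D 3.314.
Lower quotas: E 7, C 6, D 3 (sum 16, leaving 1 seat).
Remainders in descending order: E 0.667, D 0.314, C 0.018.
The surplus seat goes to E.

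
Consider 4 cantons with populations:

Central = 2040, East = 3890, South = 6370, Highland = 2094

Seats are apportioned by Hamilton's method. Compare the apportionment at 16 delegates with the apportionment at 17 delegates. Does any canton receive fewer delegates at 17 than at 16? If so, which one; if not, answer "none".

Highland

At 16 seats: Central 2, East 4, South 7, Highland 3.
At 17 seats: Central 2, East 5, South 8, Highland 2.
Highland drops from 3 to 2.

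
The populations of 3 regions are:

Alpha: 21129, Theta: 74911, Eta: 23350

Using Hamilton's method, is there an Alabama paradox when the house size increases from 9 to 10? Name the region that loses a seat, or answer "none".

At 9 seats: Alpha 1, Theta 6, Eta 2.
At 10 seats: Alpha 2, Theta 6, Eta 2.
No region's allocation decreased.

none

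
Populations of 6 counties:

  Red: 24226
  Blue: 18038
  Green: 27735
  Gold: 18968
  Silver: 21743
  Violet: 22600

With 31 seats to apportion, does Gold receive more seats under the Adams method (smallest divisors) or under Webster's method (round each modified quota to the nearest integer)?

Adams: Red 6, Blue 4, Green 6, Gold 5, Silver 5, Violet 5.
Webster: Red 6, Blue 4, Green 7, Gold 4, Silver 5, Violet 5.
Gold gets 5 under Adams and 4 under Webster.

Adams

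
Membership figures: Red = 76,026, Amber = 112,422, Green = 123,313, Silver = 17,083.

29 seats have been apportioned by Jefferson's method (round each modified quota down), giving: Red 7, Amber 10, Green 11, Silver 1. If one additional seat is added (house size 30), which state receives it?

Green

Priority for the next seat is population ÷ (current seats + 1).
Priorities: Red 9503.250, Amber 10220.182, Green 10276.083, Silver 8541.500.
Highest priority: Green.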